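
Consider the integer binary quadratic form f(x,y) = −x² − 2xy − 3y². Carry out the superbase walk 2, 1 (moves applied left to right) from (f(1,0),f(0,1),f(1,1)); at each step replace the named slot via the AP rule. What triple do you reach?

start (-1,-3,-6) = (f(1,0),f(0,1),f(1,1))
replace slot 2: 2·((-1)+(-6)) − (-3) = -11 → (-1,-11,-6)
replace slot 1: 2·((-11)+(-6)) − (-1) = -33 → (-33,-11,-6)

-33,-11,-6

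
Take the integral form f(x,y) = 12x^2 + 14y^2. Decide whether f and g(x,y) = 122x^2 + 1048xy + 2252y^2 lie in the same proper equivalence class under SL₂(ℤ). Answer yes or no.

D₁ = -672, D₂ = -672
f: reduced (well bottom): (12,0,14) with a≤c, −a<b≤a
g: translate: b→72 (≡1048 mod 244), so (122,1048,2252)→(122,72,12)
g: flip: (122,72,12)→(12,-72,122)
g: translate: b→0 (≡-72 mod 24), so (12,-72,122)→(12,0,14)
g: reduced (well bottom): (12,0,14) with a≤c, −a<b≤a
reduced forms (12, 0, 14) vs (12, 0, 14) ⇒ equivalent

yes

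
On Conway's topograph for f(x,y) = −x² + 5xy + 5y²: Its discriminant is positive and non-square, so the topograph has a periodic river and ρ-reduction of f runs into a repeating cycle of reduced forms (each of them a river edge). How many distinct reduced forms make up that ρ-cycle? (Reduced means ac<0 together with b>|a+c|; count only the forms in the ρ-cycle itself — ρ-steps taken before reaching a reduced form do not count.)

D = 45, ⌊√D⌋ = 6
river: ρ → (5,5,-1)
river: ρ → (-1,5,5)
ρ-cycle length = 2 (tail of 0 descent steps not counted)

2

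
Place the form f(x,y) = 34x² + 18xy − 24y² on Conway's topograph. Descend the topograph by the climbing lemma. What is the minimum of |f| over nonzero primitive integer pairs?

river: ρ → (-24,30,28)
river: ρ → (28,26,-26)
river: ρ → (-26,26,28)
river: ρ → (28,30,-24)
river: ρ → (-24,18,34)
river: ρ → (34,50,-8)
river: ρ → (-8,46,46)
river: ρ → (46,46,-8)
river: ρ → (-8,50,34)
river: ρ → (34,18,-24)
closes: descent 0, river 10
min |a| on river = 8

8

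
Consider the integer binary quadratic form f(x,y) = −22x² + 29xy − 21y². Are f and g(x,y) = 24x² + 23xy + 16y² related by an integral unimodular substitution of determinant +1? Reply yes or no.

D₁ = -1007, D₂ = -1007
f is negative-definite; reduce −f:
−f: translate: b→15 (≡-29 mod 44), so (22,-29,21)→(22,15,14)
−f: flip: (22,15,14)→(14,-15,22)
−f: translate: b→13 (≡-15 mod 28), so (14,-15,22)→(14,13,21)
−f: reduced (well bottom): (14,13,21) with a≤c, −a<b≤a
flip sign back: reduced form of f is (-14,-13,-21)
g: flip: (24,23,16)→(16,-23,24)
g: translate: b→9 (≡-23 mod 32), so (16,-23,24)→(16,9,17)
g: reduced (well bottom): (16,9,17) with a≤c, −a<b≤a
reduced forms (-14, -13, -21) vs (16, 9, 17) ⇒ inequivalent

no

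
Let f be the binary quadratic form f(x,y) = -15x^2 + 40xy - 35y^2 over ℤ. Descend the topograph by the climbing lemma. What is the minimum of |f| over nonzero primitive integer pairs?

translate: b→-10 (≡-40 mod 30), so (15,-40,35)→(15,-10,10)
flip: (15,-10,10)→(10,10,15)
reduced (well bottom): (10,10,15) with a≤c, −a<b≤a
well minimum |f| = |-10| = 10 (negative-definite)

10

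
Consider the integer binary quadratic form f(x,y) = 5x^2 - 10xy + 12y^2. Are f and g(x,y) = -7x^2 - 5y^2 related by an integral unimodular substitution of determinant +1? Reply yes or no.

D₁ = -140, D₂ = -140
f: translate: b→0 (≡-10 mod 10), so (5,-10,12)→(5,0,7)
f: reduced (well bottom): (5,0,7) with a≤c, −a<b≤a
g is negative-definite; reduce −g:
−g: flip: (7,0,5)→(5,0,7)
−g: reduced (well bottom): (5,0,7) with a≤c, −a<b≤a
flip sign back: reduced form of g is (-5,0,-7)
reduced forms (5, 0, 7) vs (-5, 0, -7) ⇒ inequivalent

no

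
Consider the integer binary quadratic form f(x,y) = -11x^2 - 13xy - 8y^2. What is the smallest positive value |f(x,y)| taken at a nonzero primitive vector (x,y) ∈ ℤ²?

translate: b→-9 (≡13 mod 22), so (11,13,8)→(11,-9,6)
flip: (11,-9,6)→(6,9,11)
translate: b→-3 (≡9 mod 12), so (6,9,11)→(6,-3,8)
reduced (well bottom): (6,-3,8) with a≤c, −a<b≤a
well minimum |f| = |-6| = 6 (negative-definite)

6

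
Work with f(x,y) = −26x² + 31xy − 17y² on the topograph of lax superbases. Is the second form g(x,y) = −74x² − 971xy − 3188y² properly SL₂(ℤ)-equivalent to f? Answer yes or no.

D₁ = -807, D₂ = -807
f is negative-definite; reduce −f:
−f: translate: b→21 (≡-31 mod 52), so (26,-31,17)→(26,21,12)
−f: flip: (26,21,12)→(12,-21,26)
−f: translate: b→3 (≡-21 mod 24), so (12,-21,26)→(12,3,17)
−f: reduced (well bottom): (12,3,17) with a≤c, −a<b≤a
flip sign back: reduced form of f is (-12,-3,-17)
g is negative-definite; reduce −g:
−g: translate: b→-65 (≡971 mod 148), so (74,971,3188)→(74,-65,17)
−g: flip: (74,-65,17)→(17,65,74)
−g: translate: b→-3 (≡65 mod 34), so (17,65,74)→(17,-3,12)
−g: flip: (17,-3,12)→(12,3,17)
−g: reduced (well bottom): (12,3,17) with a≤c, −a<b≤a
flip sign back: reduced form of g is (-12,-3,-17)
reduced forms (-12, -3, -17) vs (-12, -3, -17) ⇒ equivalent

yes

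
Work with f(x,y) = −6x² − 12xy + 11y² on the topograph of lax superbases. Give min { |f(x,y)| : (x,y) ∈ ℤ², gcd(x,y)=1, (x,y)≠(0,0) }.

descent: ρ → (11,12,-6)  [lands on river]
river: ρ → (-6,12,11)
river: ρ → (11,10,-7)
river: ρ → (-7,18,3)
river: ρ → (3,18,-7)
river: ρ → (-7,10,11)
closes: descent 1, river 6
min |a| on river = 3

3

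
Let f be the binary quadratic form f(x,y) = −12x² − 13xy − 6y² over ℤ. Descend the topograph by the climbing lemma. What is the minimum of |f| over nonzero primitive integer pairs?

translate: b→-11 (≡13 mod 24), so (12,13,6)→(12,-11,5)
flip: (12,-11,5)→(5,11,12)
translate: b→1 (≡11 mod 10), so (5,11,12)→(5,1,6)
reduced (well bottom): (5,1,6) with a≤c, −a<b≤a
well minimum |f| = |-5| = 5 (negative-definite)

5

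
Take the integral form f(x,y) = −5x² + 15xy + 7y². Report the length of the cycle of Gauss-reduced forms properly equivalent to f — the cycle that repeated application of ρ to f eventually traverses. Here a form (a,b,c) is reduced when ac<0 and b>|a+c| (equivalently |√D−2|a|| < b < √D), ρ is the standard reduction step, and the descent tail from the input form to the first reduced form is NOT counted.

D = 365, ⌊√D⌋ = 19
river: ρ → (7,13,-7)
river: ρ → (-7,15,5)
river: ρ → (5,15,-7)
river: ρ → (-7,13,7)
river: ρ → (7,15,-5)
river: ρ → (-5,15,7)
ρ-cycle length = 6 (tail of 0 descent steps not counted)

6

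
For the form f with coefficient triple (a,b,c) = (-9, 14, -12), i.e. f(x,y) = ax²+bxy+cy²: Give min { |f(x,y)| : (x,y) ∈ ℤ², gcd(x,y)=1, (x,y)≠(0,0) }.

translate: b→4 (≡-14 mod 18), so (9,-14,12)→(9,4,7)
flip: (9,4,7)→(7,-4,9)
reduced (well bottom): (7,-4,9) with a≤c, −a<b≤a
well minimum |f| = |-7| = 7 (negative-definite)

7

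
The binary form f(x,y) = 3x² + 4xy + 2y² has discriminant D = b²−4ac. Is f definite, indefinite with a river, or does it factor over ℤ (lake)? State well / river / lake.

D = b²−4ac = 4² − 4·3·2 = -8
D < 0 ⇒ definite ⇒ every region one sign ⇒ single well

well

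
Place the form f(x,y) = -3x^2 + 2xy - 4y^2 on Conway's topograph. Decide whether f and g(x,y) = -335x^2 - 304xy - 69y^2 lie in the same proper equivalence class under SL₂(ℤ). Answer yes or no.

D₁ = -44, D₂ = -44
f is negative-definite; reduce −f:
−f: reduced (well bottom): (3,-2,4) with a≤c, −a<b≤a
flip sign back: reduced form of f is (-3,2,-4)
g is negative-definite; reduce −g:
−g: flip: (335,304,69)→(69,-304,335)
−g: translate: b→-28 (≡-304 mod 138), so (69,-304,335)→(69,-28,3)
−g: flip: (69,-28,3)→(3,28,69)
−g: translate: b→-2 (≡28 mod 6), so (3,28,69)→(3,-2,4)
−g: reduced (well bottom): (3,-2,4) with a≤c, −a<b≤a
flip sign back: reduced form of g is (-3,2,-4)
reduced forms (-3, 2, -4) vs (-3, 2, -4) ⇒ equivalent

yes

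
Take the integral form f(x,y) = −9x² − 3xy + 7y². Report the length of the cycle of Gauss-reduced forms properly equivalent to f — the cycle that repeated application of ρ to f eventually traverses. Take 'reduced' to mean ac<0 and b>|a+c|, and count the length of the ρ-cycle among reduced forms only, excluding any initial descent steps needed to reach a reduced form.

D = 261, ⌊√D⌋ = 16
descent: ρ → (7,3,-9)  [lands on river]
river: ρ → (-9,15,1)
river: ρ → (1,15,-9)
river: ρ → (-9,3,7)
river: ρ → (7,11,-5)
river: ρ → (-5,9,9)
river: ρ → (9,9,-5)
river: ρ → (-5,11,7)
ρ-cycle length = 8 (tail of 1 descent step not counted)

8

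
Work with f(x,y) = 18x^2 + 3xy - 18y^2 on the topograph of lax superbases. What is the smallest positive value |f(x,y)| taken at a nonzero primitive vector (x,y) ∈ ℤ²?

river: ρ → (-18,33,3)
river: ρ → (3,33,-18)
river: ρ → (-18,3,18)
river: ρ → (18,33,-3)
river: ρ → (-3,33,18)
river: ρ → (18,3,-18)
closes: descent 0, river 6
min |a| on river = 3

3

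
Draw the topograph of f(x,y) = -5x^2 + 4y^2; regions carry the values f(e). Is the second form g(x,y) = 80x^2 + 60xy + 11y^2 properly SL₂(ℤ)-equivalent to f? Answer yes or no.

D₁ = 80, D₂ = 80
river cycle of f (length 2): (4, 8, -1), (-1, 8, 4)
river cycle of g (length 2): (-1, 8, 4), (4, 8, -1)
cycles coincide ⇒ equivalent

yes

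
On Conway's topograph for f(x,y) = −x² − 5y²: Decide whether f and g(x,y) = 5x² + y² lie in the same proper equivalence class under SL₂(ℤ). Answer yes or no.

D₁ = -20, D₂ = -20
f is negative-definite; reduce −f:
−f: reduced (well bottom): (1,0,5) with a≤c, −a<b≤a
flip sign back: reduced form of f is (-1,0,-5)
g: flip: (5,0,1)→(1,0,5)
g: reduced (well bottom): (1,0,5) with a≤c, −a<b≤a
reduced forms (-1, 0, -5) vs (1, 0, 5) ⇒ inequivalent

no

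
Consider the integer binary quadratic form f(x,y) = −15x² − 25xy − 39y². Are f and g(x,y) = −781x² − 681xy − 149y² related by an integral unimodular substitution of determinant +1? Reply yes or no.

D₁ = -1715, D₂ = -1715
f is negative-definite; reduce −f:
−f: translate: b→-5 (≡25 mod 30), so (15,25,39)→(15,-5,29)
−f: reduced (well bottom): (15,-5,29) with a≤c, −a<b≤a
flip sign back: reduced form of f is (-15,5,-29)
g is negative-definite; reduce −g:
−g: flip: (781,681,149)→(149,-681,781)
−g: translate: b→-85 (≡-681 mod 298), so (149,-681,781)→(149,-85,15)
−g: flip: (149,-85,15)→(15,85,149)
−g: translate: b→-5 (≡85 mod 30), so (15,85,149)→(15,-5,29)
−g: reduced (well bottom): (15,-5,29) with a≤c, −a<b≤a
flip sign back: reduced form of g is (-15,5,-29)
reduced forms (-15, 5, -29) vs (-15, 5, -29) ⇒ equivalent

yes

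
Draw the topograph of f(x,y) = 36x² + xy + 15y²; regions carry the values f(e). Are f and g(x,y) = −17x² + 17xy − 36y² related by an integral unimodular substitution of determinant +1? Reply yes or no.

D₁ = -2159, D₂ = -2159
f: flip: (36,1,15)→(15,-1,36)
f: reduced (well bottom): (15,-1,36) with a≤c, −a<b≤a
g is negative-definite; reduce −g:
−g: translate: b→17 (≡-17 mod 34), so (17,-17,36)→(17,17,36)
−g: reduced (well bottom): (17,17,36) with a≤c, −a<b≤a
flip sign back: reduced form of g is (-17,-17,-36)
reduced forms (15, -1, 36) vs (-17, -17, -36) ⇒ inequivalent

no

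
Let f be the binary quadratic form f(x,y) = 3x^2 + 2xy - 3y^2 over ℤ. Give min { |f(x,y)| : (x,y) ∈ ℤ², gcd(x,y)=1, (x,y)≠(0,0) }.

river: ρ → (-3,4,2)
river: ρ → (2,4,-3)
river: ρ → (-3,2,3)
river: ρ → (3,4,-2)
river: ρ → (-2,4,3)
river: ρ → (3,2,-3)
closes: descent 0, river 6
min |a| on river = 2

2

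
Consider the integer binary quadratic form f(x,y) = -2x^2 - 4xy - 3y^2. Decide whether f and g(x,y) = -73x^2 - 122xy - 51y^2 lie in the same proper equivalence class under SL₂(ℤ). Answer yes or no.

D₁ = -8, D₂ = -8
f is negative-definite; reduce −f:
−f: translate: b→0 (≡4 mod 4), so (2,4,3)→(2,0,1)
−f: flip: (2,0,1)→(1,0,2)
−f: reduced (well bottom): (1,0,2) with a≤c, −a<b≤a
flip sign back: reduced form of f is (-1,0,-2)
g is negative-definite; reduce −g:
−g: translate: b→-24 (≡122 mod 146), so (73,122,51)→(73,-24,2)
−g: flip: (73,-24,2)→(2,24,73)
−g: translate: b→0 (≡24 mod 4), so (2,24,73)→(2,0,1)
−g: flip: (2,0,1)→(1,0,2)
−g: reduced (well bottom): (1,0,2) with a≤c, −a<b≤a
flip sign back: reduced form of g is (-1,0,-2)
reduced forms (-1, 0, -2) vs (-1, 0, -2) ⇒ equivalent

yes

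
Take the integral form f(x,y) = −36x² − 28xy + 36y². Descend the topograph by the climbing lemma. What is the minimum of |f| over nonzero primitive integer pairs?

descent: ρ → (36,28,-36)  [lands on river]
river: ρ → (-36,44,28)
river: ρ → (28,68,-12)
river: ρ → (-12,76,4)
river: ρ → (4,76,-12)
river: ρ → (-12,68,28)
river: ρ → (28,44,-36)
river: ρ → (-36,28,36)
river: ρ → (36,44,-28)
river: ρ → (-28,68,12)
river: ρ → (12,76,-4)
river: ρ → (-4,76,12)
river: ρ → (12,68,-28)
river: ρ → (-28,44,36)
closes: descent 1, river 14
min |a| on river = 4

4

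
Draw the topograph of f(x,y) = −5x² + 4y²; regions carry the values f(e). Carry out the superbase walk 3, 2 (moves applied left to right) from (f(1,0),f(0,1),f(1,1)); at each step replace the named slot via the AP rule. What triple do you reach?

start (-5,4,-1) = (f(1,0),f(0,1),f(1,1))
replace slot 3: 2·((-5)+4) − (-1) = -1 → (-5,4,-1)
replace slot 2: 2·((-5)+(-1)) − 4 = -16 → (-5,-16,-1)

-5,-16,-1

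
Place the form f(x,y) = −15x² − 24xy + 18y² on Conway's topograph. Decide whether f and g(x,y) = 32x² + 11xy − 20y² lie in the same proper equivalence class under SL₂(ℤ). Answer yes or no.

D₁ = 1656, D₂ = 2681
discriminants differ ⇒ not SL₂(ℤ)-equivalent

no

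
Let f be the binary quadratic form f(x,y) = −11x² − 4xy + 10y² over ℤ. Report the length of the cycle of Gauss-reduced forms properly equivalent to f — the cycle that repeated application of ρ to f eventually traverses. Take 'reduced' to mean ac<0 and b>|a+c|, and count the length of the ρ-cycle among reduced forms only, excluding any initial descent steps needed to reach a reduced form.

D = 456, ⌊√D⌋ = 21
descent: ρ → (10,4,-11)  [lands on river]
river: ρ → (-11,18,3)
river: ρ → (3,18,-11)
river: ρ → (-11,4,10)
river: ρ → (10,16,-5)
river: ρ → (-5,14,13)
river: ρ → (13,12,-6)
river: ρ → (-6,12,13)
river: ρ → (13,14,-5)
river: ρ → (-5,16,10)
ρ-cycle length = 10 (tail of 1 descent step not counted)

10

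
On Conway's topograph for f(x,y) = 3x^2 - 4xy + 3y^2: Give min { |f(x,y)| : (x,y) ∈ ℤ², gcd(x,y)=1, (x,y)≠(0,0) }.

translate: b→2 (≡-4 mod 6), so (3,-4,3)→(3,2,2)
flip: (3,2,2)→(2,-2,3)
translate: b→2 (≡-2 mod 4), so (2,-2,3)→(2,2,3)
reduced (well bottom): (2,2,3) with a≤c, −a<b≤a
well minimum = a = 2

2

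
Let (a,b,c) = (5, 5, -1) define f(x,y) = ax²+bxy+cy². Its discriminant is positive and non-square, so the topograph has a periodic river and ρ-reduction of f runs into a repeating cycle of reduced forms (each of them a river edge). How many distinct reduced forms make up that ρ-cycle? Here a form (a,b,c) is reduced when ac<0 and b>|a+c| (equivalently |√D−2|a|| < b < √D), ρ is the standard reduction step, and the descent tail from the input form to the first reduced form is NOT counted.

D = 45, ⌊√D⌋ = 6
river: ρ → (-1,5,5)
river: ρ → (5,5,-1)
ρ-cycle length = 2 (tail of 0 descent steps not counted)

2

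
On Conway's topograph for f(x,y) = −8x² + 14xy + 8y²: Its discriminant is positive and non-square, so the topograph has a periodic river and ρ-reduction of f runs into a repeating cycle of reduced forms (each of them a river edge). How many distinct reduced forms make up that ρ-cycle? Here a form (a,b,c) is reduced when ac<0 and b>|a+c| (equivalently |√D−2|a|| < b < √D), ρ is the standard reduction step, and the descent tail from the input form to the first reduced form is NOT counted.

D = 452, ⌊√D⌋ = 21
river: ρ → (8,18,-4)
river: ρ → (-4,14,16)
river: ρ → (16,18,-2)
river: ρ → (-2,18,16)
river: ρ → (16,14,-4)
river: ρ → (-4,18,8)
river: ρ → (8,14,-8)
river: ρ → (-8,18,4)
river: ρ → (4,14,-16)
river: ρ → (-16,18,2)
river: ρ → (2,18,-16)
river: ρ → (-16,14,4)
river: ρ → (4,18,-8)
river: ρ → (-8,14,8)
ρ-cycle length = 14 (tail of 0 descent steps not counted)

14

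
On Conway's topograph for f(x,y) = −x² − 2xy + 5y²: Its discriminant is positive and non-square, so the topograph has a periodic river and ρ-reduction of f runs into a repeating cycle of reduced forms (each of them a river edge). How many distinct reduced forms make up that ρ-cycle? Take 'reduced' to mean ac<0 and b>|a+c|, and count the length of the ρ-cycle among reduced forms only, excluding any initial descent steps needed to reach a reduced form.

D = 24, ⌊√D⌋ = 4
descent: ρ → (5,2,-1)
descent: ρ → (-1,4,2)  [lands on river]
river: ρ → (2,4,-1)
ρ-cycle length = 2 (tail of 2 descent steps not counted)

2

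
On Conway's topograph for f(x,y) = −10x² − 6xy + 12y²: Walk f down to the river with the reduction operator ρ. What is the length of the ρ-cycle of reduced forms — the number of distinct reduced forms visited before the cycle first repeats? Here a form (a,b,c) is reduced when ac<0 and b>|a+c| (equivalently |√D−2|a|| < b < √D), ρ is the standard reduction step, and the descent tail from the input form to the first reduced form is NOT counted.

D = 516, ⌊√D⌋ = 22
descent: ρ → (12,6,-10)  [lands on river]
river: ρ → (-10,14,8)
river: ρ → (8,18,-6)
river: ρ → (-6,18,8)
river: ρ → (8,14,-10)
river: ρ → (-10,6,12)
river: ρ → (12,18,-4)
river: ρ → (-4,22,2)
river: ρ → (2,22,-4)
river: ρ → (-4,18,12)
ρ-cycle length = 10 (tail of 1 descent step not counted)

10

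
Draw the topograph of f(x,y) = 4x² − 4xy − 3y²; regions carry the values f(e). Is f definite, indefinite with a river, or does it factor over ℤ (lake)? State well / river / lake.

D = b²−4ac = (-4)² − 4·4·(-3) = 64
D = 8² is a perfect square ⇒ form factors over ℤ ⇒ lakes

lake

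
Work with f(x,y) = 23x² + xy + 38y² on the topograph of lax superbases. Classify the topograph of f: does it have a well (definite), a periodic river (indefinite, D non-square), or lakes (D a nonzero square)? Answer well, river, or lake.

D = b²−4ac = 1² − 4·23·38 = -3495
D < 0 ⇒ definite ⇒ every region one sign ⇒ single well

well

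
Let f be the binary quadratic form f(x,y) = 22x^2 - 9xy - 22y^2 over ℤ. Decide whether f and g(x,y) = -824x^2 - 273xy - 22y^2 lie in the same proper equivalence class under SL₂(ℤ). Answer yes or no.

D₁ = 2017, D₂ = 2017
river cycle of f (length 114): (-22, 9, 22), (22, 35, -9), (-9, 37, 18), (18, 35, -11), (-11, 31, 24), (24, 17, -18), (-18, 19, 23), (23, 27, -14), (-14, 29, 21), (21, 13, -22), … (104 more)
river cycle of g (length 114): (-22, 9, 22), (22, 35, -9), (-9, 37, 18), (18, 35, -11), (-11, 31, 24), (24, 17, -18), (-18, 19, 23), (23, 27, -14), (-14, 29, 21), (21, 13, -22), … (104 more)
cycles coincide ⇒ equivalent

yes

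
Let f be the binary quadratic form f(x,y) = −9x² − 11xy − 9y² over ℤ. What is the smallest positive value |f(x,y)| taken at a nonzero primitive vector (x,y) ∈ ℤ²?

translate: b→-7 (≡11 mod 18), so (9,11,9)→(9,-7,7)
flip: (9,-7,7)→(7,7,9)
reduced (well bottom): (7,7,9) with a≤c, −a<b≤a
well minimum |f| = |-7| = 7 (negative-definite)

7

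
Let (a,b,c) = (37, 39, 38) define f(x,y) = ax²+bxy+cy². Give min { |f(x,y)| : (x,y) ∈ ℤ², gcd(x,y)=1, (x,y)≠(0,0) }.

translate: b→-35 (≡39 mod 74), so (37,39,38)→(37,-35,36)
flip: (37,-35,36)→(36,35,37)
reduced (well bottom): (36,35,37) with a≤c, −a<b≤a
well minimum = a = 36

36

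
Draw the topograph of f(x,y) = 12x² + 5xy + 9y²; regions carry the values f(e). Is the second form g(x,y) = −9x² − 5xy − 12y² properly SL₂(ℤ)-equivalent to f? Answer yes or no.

D₁ = -407, D₂ = -407
f: flip: (12,5,9)→(9,-5,12)
f: reduced (well bottom): (9,-5,12) with a≤c, −a<b≤a
g is negative-definite; reduce −g:
−g: reduced (well bottom): (9,5,12) with a≤c, −a<b≤a
flip sign back: reduced form of g is (-9,-5,-12)
reduced forms (9, -5, 12) vs (-9, -5, -12) ⇒ inequivalent

no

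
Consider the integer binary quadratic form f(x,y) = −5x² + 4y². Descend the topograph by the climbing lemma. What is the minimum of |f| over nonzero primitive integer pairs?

descent: ρ → (4,8,-1)  [lands on river]
river: ρ → (-1,8,4)
closes: descent 1, river 2
min |a| on river = 1

1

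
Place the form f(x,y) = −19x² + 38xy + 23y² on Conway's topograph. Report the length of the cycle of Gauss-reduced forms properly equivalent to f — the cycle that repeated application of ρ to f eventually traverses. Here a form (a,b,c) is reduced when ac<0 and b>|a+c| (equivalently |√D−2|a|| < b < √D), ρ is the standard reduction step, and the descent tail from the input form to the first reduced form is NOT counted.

D = 3192, ⌊√D⌋ = 56
river: ρ → (23,54,-3)
river: ρ → (-3,54,23)
river: ρ → (23,38,-19)
river: ρ → (-19,38,23)
ρ-cycle length = 4 (tail of 0 descent steps not counted)

4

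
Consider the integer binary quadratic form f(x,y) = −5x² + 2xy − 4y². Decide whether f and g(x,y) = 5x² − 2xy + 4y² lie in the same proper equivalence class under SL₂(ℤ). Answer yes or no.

D₁ = -76, D₂ = -76
f is negative-definite; reduce −f:
−f: flip: (5,-2,4)→(4,2,5)
−f: reduced (well bottom): (4,2,5) with a≤c, −a<b≤a
flip sign back: reduced form of f is (-4,-2,-5)
g: flip: (5,-2,4)→(4,2,5)
g: reduced (well bottom): (4,2,5) with a≤c, −a<b≤a
reduced forms (-4, -2, -5) vs (4, 2, 5) ⇒ inequivalent

no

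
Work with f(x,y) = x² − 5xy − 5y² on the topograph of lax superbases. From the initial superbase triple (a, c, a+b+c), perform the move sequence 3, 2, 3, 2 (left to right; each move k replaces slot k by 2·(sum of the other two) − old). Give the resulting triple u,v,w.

start (1,-5,-9) = (f(1,0),f(0,1),f(1,1))
replace slot 3: 2·(1+(-5)) − (-9) = 1 → (1,-5,1)
replace slot 2: 2·(1+1) − (-5) = 9 → (1,9,1)
replace slot 3: 2·(1+9) − 1 = 19 → (1,9,19)
replace slot 2: 2·(1+19) − 9 = 31 → (1,31,19)

1,31,19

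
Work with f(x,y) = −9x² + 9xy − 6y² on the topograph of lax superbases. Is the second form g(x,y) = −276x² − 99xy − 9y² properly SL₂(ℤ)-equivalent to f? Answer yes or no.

D₁ = -135, D₂ = -135
f is negative-definite; reduce −f:
−f: translate: b→9 (≡-9 mod 18), so (9,-9,6)→(9,9,6)
−f: flip: (9,9,6)→(6,-9,9)
−f: translate: b→3 (≡-9 mod 12), so (6,-9,9)→(6,3,6)
−f: reduced (well bottom): (6,3,6) with a≤c, −a<b≤a
flip sign back: reduced form of f is (-6,-3,-6)
g is negative-definite; reduce −g:
−g: flip: (276,99,9)→(9,-99,276)
−g: translate: b→9 (≡-99 mod 18), so (9,-99,276)→(9,9,6)
−g: flip: (9,9,6)→(6,-9,9)
−g: translate: b→3 (≡-9 mod 12), so (6,-9,9)→(6,3,6)
−g: reduced (well bottom): (6,3,6) with a≤c, −a<b≤a
flip sign back: reduced form of g is (-6,-3,-6)
reduced forms (-6, -3, -6) vs (-6, -3, -6) ⇒ equivalent

yes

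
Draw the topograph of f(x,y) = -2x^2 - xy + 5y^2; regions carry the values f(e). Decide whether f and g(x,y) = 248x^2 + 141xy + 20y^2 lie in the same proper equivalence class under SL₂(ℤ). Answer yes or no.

D₁ = 41, D₂ = 41
river cycle of f (length 10): (-2, 3, 4), (4, 5, -1), (-1, 5, 4), (4, 3, -2), (-2, 5, 2), (2, 3, -4), (-4, 5, 1), (1, 5, -4), (-4, 3, 2), (2, 5, -2)
river cycle of g (length 10): (4, 5, -1), (-1, 5, 4), (4, 3, -2), (-2, 5, 2), (2, 3, -4), (-4, 5, 1), (1, 5, -4), (-4, 3, 2), (2, 5, -2), (-2, 3, 4)
cycles coincide ⇒ equivalent

yes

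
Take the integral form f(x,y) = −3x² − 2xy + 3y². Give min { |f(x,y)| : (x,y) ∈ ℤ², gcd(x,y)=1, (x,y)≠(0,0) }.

descent: ρ → (3,2,-3)  [lands on river]
river: ρ → (-3,4,2)
river: ρ → (2,4,-3)
river: ρ → (-3,2,3)
river: ρ → (3,4,-2)
river: ρ → (-2,4,3)
closes: descent 1, river 6
min |a| on river = 2

2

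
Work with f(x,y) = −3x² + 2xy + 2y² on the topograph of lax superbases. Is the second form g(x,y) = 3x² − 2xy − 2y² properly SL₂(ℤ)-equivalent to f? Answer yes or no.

D₁ = 28, D₂ = 28
river cycle of f (length 4): (2, 2, -3), (-3, 4, 1), (1, 4, -3), (-3, 2, 2)
river cycle of g (length 4): (-2, 2, 3), (3, 4, -1), (-1, 4, 3), (3, 2, -2)
cycles differ ⇒ inequivalent

no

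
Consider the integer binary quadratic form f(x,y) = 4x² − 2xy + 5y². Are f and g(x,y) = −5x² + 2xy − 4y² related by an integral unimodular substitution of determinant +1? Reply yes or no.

D₁ = -76, D₂ = -76
f: reduced (well bottom): (4,-2,5) with a≤c, −a<b≤a
g is negative-definite; reduce −g:
−g: flip: (5,-2,4)→(4,2,5)
−g: reduced (well bottom): (4,2,5) with a≤c, −a<b≤a
flip sign back: reduced form of g is (-4,-2,-5)
reduced forms (4, -2, 5) vs (-4, -2, -5) ⇒ inequivalent

no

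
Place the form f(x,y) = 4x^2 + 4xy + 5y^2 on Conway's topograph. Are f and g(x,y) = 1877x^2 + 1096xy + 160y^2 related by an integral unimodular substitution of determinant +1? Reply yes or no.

D₁ = -64, D₂ = -64
f: reduced (well bottom): (4,4,5) with a≤c, −a<b≤a
g: flip: (1877,1096,160)→(160,-1096,1877)
g: translate: b→-136 (≡-1096 mod 320), so (160,-1096,1877)→(160,-136,29)
g: flip: (160,-136,29)→(29,136,160)
g: translate: b→20 (≡136 mod 58), so (29,136,160)→(29,20,4)
g: flip: (29,20,4)→(4,-20,29)
g: translate: b→4 (≡-20 mod 8), so (4,-20,29)→(4,4,5)
g: reduced (well bottom): (4,4,5) with a≤c, −a<b≤a
reduced forms (4, 4, 5) vs (4, 4, 5) ⇒ equivalent

yes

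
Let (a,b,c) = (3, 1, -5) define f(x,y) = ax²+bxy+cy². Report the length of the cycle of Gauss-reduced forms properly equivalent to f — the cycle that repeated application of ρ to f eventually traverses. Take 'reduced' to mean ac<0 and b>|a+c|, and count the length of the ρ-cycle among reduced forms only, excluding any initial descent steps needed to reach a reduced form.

D = 61, ⌊√D⌋ = 7
descent: ρ → (-5,-1,3)
descent: ρ → (3,7,-1)  [lands on river]
river: ρ → (-1,7,3)
river: ρ → (3,5,-3)
river: ρ → (-3,7,1)
river: ρ → (1,7,-3)
river: ρ → (-3,5,3)
ρ-cycle length = 6 (tail of 2 descent steps not counted)

6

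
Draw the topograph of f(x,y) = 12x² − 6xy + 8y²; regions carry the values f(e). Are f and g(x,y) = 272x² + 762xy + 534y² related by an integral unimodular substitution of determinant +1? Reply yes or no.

D₁ = -348, D₂ = -348
f: flip: (12,-6,8)→(8,6,12)
f: reduced (well bottom): (8,6,12) with a≤c, −a<b≤a
g: translate: b→218 (≡762 mod 544), so (272,762,534)→(272,218,44)
g: flip: (272,218,44)→(44,-218,272)
g: translate: b→-42 (≡-218 mod 88), so (44,-218,272)→(44,-42,12)
g: flip: (44,-42,12)→(12,42,44)
g: translate: b→-6 (≡42 mod 24), so (12,42,44)→(12,-6,8)
g: flip: (12,-6,8)→(8,6,12)
g: reduced (well bottom): (8,6,12) with a≤c, −a<b≤a
reduced forms (8, 6, 12) vs (8, 6, 12) ⇒ equivalent

yes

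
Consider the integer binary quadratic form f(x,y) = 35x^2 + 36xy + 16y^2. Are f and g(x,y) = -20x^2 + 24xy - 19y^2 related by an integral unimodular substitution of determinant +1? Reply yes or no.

D₁ = -944, D₂ = -944
f: translate: b→-34 (≡36 mod 70), so (35,36,16)→(35,-34,15)
f: flip: (35,-34,15)→(15,34,35)
f: translate: b→4 (≡34 mod 30), so (15,34,35)→(15,4,16)
f: reduced (well bottom): (15,4,16) with a≤c, −a<b≤a
g is negative-definite; reduce −g:
−g: translate: b→16 (≡-24 mod 40), so (20,-24,19)→(20,16,15)
−g: flip: (20,16,15)→(15,-16,20)
−g: translate: b→14 (≡-16 mod 30), so (15,-16,20)→(15,14,19)
−g: reduced (well bottom): (15,14,19) with a≤c, −a<b≤a
flip sign back: reduced form of g is (-15,-14,-19)
reduced forms (15, 4, 16) vs (-15, -14, -19) ⇒ inequivalent

no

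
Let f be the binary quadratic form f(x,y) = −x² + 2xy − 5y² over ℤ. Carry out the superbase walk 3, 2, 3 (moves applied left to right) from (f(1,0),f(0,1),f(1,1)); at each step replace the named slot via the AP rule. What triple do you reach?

start (-1,-5,-4) = (f(1,0),f(0,1),f(1,1))
replace slot 3: 2·((-1)+(-5)) − (-4) = -8 → (-1,-5,-8)
replace slot 2: 2·((-1)+(-8)) − (-5) = -13 → (-1,-13,-8)
replace slot 3: 2·((-1)+(-13)) − (-8) = -20 → (-1,-13,-20)

-1,-13,-20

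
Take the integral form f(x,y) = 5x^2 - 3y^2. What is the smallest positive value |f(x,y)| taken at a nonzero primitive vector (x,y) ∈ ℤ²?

descent: ρ → (-3,6,2)  [lands on river]
river: ρ → (2,6,-3)
closes: descent 1, river 2
min |a| on river = 2

2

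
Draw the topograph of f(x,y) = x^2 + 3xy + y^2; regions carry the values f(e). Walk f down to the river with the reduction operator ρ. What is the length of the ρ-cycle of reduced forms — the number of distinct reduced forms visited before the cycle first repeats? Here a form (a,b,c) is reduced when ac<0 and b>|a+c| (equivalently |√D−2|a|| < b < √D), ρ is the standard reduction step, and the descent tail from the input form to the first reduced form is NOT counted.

D = 5, ⌊√D⌋ = 2
descent: ρ → (1,1,-1)  [lands on river]
river: ρ → (-1,1,1)
ρ-cycle length = 2 (tail of 1 descent step not counted)

2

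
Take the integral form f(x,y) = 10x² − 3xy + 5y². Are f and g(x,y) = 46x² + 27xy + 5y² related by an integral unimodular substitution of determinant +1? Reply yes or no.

D₁ = -191, D₂ = -191
f: flip: (10,-3,5)→(5,3,10)
f: reduced (well bottom): (5,3,10) with a≤c, −a<b≤a
g: flip: (46,27,5)→(5,-27,46)
g: translate: b→3 (≡-27 mod 10), so (5,-27,46)→(5,3,10)
g: reduced (well bottom): (5,3,10) with a≤c, −a<b≤a
reduced forms (5, 3, 10) vs (5, 3, 10) ⇒ equivalent

yes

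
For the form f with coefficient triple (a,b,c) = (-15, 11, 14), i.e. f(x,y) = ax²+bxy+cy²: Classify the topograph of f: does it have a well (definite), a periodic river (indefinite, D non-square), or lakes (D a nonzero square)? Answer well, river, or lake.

D = b²−4ac = 11² − 4·(-15)·14 = 961
D = 31² is a perfect square ⇒ form factors over ℤ ⇒ lakes

lake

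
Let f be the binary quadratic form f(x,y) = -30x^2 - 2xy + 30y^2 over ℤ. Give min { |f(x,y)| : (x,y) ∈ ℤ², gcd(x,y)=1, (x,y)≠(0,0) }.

descent: ρ → (30,2,-30)  [lands on river]
river: ρ → (-30,58,2)
river: ρ → (2,58,-30)
river: ρ → (-30,2,30)
river: ρ → (30,58,-2)
river: ρ → (-2,58,30)
closes: descent 1, river 6
min |a| on river = 2

2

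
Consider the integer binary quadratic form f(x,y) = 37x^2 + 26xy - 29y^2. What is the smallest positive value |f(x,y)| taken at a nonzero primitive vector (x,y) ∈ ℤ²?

river: ρ → (-29,32,34)
river: ρ → (34,36,-27)
river: ρ → (-27,18,43)
river: ρ → (43,68,-2)
river: ρ → (-2,68,43)
river: ρ → (43,18,-27)
river: ρ → (-27,36,34)
river: ρ → (34,32,-29)
river: ρ → (-29,26,37)
river: ρ → (37,48,-18)
river: ρ → (-18,60,19)
river: ρ → (19,54,-27)
river: ρ → (-27,54,19)
river: ρ → (19,60,-18)
river: ρ → (-18,48,37)
river: ρ → (37,26,-29)
closes: descent 0, river 16
min |a| on river = 2

2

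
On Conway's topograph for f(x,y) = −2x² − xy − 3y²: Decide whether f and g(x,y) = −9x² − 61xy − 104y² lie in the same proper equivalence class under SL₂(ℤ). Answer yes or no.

D₁ = -23, D₂ = -23
f is negative-definite; reduce −f:
−f: reduced (well bottom): (2,1,3) with a≤c, −a<b≤a
flip sign back: reduced form of f is (-2,-1,-3)
g is negative-definite; reduce −g:
−g: translate: b→7 (≡61 mod 18), so (9,61,104)→(9,7,2)
−g: flip: (9,7,2)→(2,-7,9)
−g: translate: b→1 (≡-7 mod 4), so (2,-7,9)→(2,1,3)
−g: reduced (well bottom): (2,1,3) with a≤c, −a<b≤a
flip sign back: reduced form of g is (-2,-1,-3)
reduced forms (-2, -1, -3) vs (-2, -1, -3) ⇒ equivalent

yes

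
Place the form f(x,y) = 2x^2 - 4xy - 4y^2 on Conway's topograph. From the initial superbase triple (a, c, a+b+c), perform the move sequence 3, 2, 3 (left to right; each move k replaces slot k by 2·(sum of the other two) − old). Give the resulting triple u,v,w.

start (2,-4,-6) = (f(1,0),f(0,1),f(1,1))
replace slot 3: 2·(2+(-4)) − (-6) = 2 → (2,-4,2)
replace slot 2: 2·(2+2) − (-4) = 12 → (2,12,2)
replace slot 3: 2·(2+12) − 2 = 26 → (2,12,26)

2,12,26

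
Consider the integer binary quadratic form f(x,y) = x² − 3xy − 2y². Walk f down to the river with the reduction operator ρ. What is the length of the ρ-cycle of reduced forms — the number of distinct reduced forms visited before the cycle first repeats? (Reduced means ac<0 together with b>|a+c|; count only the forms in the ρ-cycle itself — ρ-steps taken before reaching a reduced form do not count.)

D = 17, ⌊√D⌋ = 4
descent: ρ → (-2,3,1)  [lands on river]
river: ρ → (1,3,-2)
river: ρ → (-2,1,2)
river: ρ → (2,3,-1)
river: ρ → (-1,3,2)
river: ρ → (2,1,-2)
ρ-cycle length = 6 (tail of 1 descent step not counted)

6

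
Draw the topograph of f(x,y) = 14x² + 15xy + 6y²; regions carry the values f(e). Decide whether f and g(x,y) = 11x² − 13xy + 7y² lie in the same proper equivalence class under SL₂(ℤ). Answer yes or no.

D₁ = -111, D₂ = -139
discriminants differ ⇒ not SL₂(ℤ)-equivalent

no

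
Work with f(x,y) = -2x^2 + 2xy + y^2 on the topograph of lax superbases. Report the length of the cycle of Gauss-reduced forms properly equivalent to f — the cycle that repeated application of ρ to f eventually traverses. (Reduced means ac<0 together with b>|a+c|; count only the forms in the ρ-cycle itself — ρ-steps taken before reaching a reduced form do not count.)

D = 12, ⌊√D⌋ = 3
river: ρ → (1,2,-2)
river: ρ → (-2,2,1)
ρ-cycle length = 2 (tail of 0 descent steps not counted)

2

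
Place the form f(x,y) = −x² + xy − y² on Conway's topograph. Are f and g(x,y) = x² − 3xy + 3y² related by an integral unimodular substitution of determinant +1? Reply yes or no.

D₁ = -3, D₂ = -3
f is negative-definite; reduce −f:
−f: translate: b→1 (≡-1 mod 2), so (1,-1,1)→(1,1,1)
−f: reduced (well bottom): (1,1,1) with a≤c, −a<b≤a
flip sign back: reduced form of f is (-1,-1,-1)
g: translate: b→1 (≡-3 mod 2), so (1,-3,3)→(1,1,1)
g: reduced (well bottom): (1,1,1) with a≤c, −a<b≤a
reduced forms (-1, -1, -1) vs (1, 1, 1) ⇒ inequivalent

no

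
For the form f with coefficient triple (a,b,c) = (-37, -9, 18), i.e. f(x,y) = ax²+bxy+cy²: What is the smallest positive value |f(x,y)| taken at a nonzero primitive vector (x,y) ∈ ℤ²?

descent: ρ → (18,45,-10)  [lands on river]
river: ρ → (-10,35,38)
river: ρ → (38,41,-7)
river: ρ → (-7,43,32)
river: ρ → (32,21,-18)
river: ρ → (-18,51,2)
river: ρ → (2,49,-43)
river: ρ → (-43,37,8)
river: ρ → (8,43,-28)
river: ρ → (-28,13,23)
river: ρ → (23,33,-18)
river: ρ → (-18,39,17)
river: ρ → (17,29,-28)
river: ρ → (-28,27,18)
closes: descent 1, river 14
min |a| on river = 2

2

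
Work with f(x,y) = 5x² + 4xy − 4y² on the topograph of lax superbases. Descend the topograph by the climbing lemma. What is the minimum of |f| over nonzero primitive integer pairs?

river: ρ → (-4,4,5)
river: ρ → (5,6,-3)
river: ρ → (-3,6,5)
river: ρ → (5,4,-4)
closes: descent 0, river 4
min |a| on river = 3

3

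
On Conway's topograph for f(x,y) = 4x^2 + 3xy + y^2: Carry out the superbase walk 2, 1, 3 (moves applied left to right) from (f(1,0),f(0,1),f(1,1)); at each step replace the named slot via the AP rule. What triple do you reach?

start (4,1,8) = (f(1,0),f(0,1),f(1,1))
replace slot 2: 2·(4+8) − 1 = 23 → (4,23,8)
replace slot 1: 2·(23+8) − 4 = 58 → (58,23,8)
replace slot 3: 2·(58+23) − 8 = 154 → (58,23,154)

58,23,154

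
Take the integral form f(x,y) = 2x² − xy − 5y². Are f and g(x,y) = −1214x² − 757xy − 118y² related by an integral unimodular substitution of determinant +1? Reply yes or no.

D₁ = 41, D₂ = 41
river cycle of f (length 10): (2, 3, -4), (-4, 5, 1), (1, 5, -4), (-4, 3, 2), (2, 5, -2), (-2, 3, 4), (4, 5, -1), (-1, 5, 4), (4, 3, -2), (-2, 5, 2)
river cycle of g (length 10): (2, 3, -4), (-4, 5, 1), (1, 5, -4), (-4, 3, 2), (2, 5, -2), (-2, 3, 4), (4, 5, -1), (-1, 5, 4), (4, 3, -2), (-2, 5, 2)
cycles coincide ⇒ equivalent

yes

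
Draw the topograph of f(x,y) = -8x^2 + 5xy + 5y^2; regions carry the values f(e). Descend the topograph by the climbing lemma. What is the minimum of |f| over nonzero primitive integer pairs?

river: ρ → (5,5,-8)
river: ρ → (-8,11,2)
river: ρ → (2,13,-2)
river: ρ → (-2,11,8)
river: ρ → (8,5,-5)
river: ρ → (-5,5,8)
river: ρ → (8,11,-2)
river: ρ → (-2,13,2)
river: ρ → (2,11,-8)
river: ρ → (-8,5,5)
closes: descent 0, river 10
min |a| on river = 2

2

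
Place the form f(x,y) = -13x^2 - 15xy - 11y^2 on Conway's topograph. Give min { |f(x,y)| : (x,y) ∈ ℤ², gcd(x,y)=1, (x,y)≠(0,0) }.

translate: b→-11 (≡15 mod 26), so (13,15,11)→(13,-11,9)
flip: (13,-11,9)→(9,11,13)
translate: b→-7 (≡11 mod 18), so (9,11,13)→(9,-7,11)
reduced (well bottom): (9,-7,11) with a≤c, −a<b≤a
well minimum |f| = |-9| = 9 (negative-definite)

9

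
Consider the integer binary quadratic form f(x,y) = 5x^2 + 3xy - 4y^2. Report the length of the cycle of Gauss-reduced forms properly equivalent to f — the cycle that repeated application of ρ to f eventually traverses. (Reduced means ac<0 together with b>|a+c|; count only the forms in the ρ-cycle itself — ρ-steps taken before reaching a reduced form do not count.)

D = 89, ⌊√D⌋ = 9
river: ρ → (-4,5,4)
river: ρ → (4,3,-5)
river: ρ → (-5,7,2)
river: ρ → (2,9,-1)
river: ρ → (-1,9,2)
river: ρ → (2,7,-5)
river: ρ → (-5,3,4)
river: ρ → (4,5,-4)
river: ρ → (-4,3,5)
river: ρ → (5,7,-2)
river: ρ → (-2,9,1)
river: ρ → (1,9,-2)
river: ρ → (-2,7,5)
river: ρ → (5,3,-4)
ρ-cycle length = 14 (tail of 0 descent steps not counted)

14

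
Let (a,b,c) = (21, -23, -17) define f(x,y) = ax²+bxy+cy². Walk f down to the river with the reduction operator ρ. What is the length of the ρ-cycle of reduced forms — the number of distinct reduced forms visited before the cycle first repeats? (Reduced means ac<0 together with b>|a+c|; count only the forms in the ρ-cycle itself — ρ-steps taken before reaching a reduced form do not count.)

D = 1957, ⌊√D⌋ = 44
descent: ρ → (-17,23,21)  [lands on river]
river: ρ → (21,19,-19)
river: ρ → (-19,19,21)
river: ρ → (21,23,-17)
river: ρ → (-17,11,27)
river: ρ → (27,43,-1)
river: ρ → (-1,43,27)
river: ρ → (27,11,-17)
ρ-cycle length = 8 (tail of 1 descent step not counted)

8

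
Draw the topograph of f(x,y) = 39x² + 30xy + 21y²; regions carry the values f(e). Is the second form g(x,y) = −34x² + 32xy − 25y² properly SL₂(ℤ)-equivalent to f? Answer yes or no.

D₁ = -2376, D₂ = -2376
f: flip: (39,30,21)→(21,-30,39)
f: translate: b→12 (≡-30 mod 42), so (21,-30,39)→(21,12,30)
f: reduced (well bottom): (21,12,30) with a≤c, −a<b≤a
g is negative-definite; reduce −g:
−g: flip: (34,-32,25)→(25,32,34)
−g: translate: b→-18 (≡32 mod 50), so (25,32,34)→(25,-18,27)
−g: reduced (well bottom): (25,-18,27) with a≤c, −a<b≤a
flip sign back: reduced form of g is (-25,18,-27)
reduced forms (21, 12, 30) vs (-25, 18, -27) ⇒ inequivalent

no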